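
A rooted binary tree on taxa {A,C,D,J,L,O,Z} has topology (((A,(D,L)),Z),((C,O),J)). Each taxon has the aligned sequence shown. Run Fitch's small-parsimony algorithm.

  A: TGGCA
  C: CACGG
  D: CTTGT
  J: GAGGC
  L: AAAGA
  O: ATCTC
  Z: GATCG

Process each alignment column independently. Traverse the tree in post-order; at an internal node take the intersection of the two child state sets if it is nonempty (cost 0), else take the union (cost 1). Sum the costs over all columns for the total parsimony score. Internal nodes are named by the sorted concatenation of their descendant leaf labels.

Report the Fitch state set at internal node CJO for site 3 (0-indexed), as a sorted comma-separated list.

DL@0: {C} ∪ {A} = {A,C} (union, +1)
ADL@0: {T} ∪ {A,C} = {A,C,T} (union, +1)
ADLZ@0: {A,C,T} ∪ {G} = {A,C,G,T} (union, +1)
CO@0: {C} ∪ {A} = {A,C} (union, +1)
CJO@0: {A,C} ∪ {G} = {A,C,G} (union, +1)
ACDJLOZ@0: {A,C,G,T} ∩ {A,C,G} = {A,C,G} (intersection, +0)
DL@1: {T} ∪ {A} = {A,T} (union, +1)
ADL@1: {G} ∪ {A,T} = {A,G,T} (union, +1)
ADLZ@1: {A,G,T} ∩ {A} = {A} (intersection, +0)
CO@1: {A} ∪ {T} = {A,T} (union, +1)
CJO@1: {A,T} ∩ {A} = {A} (intersection, +0)
ACDJLOZ@1: {A} ∩ {A} = {A} (intersection, +0)
DL@2: {T} ∪ {A} = {A,T} (union, +1)
ADL@2: {G} ∪ {A,T} = {A,G,T} (union, +1)
ADLZ@2: {A,G,T} ∩ {T} = {T} (intersection, +0)
CO@2: {C} ∩ {C} = {C} (intersection, +0)
CJO@2: {C} ∪ {G} = {C,G} (union, +1)
ACDJLOZ@2: {T} ∪ {C,G} = {C,G,T} (union, +1)
DL@3: {G} ∩ {G} = {G} (intersection, +0)
ADL@3: {C} ∪ {G} = {C,G} (union, +1)
ADLZ@3: {C,G} ∩ {C} = {C} (intersection, +0)
CO@3: {G} ∪ {T} = {G,T} (union, +1)
CJO@3: {G,T} ∩ {G} = {G} (intersection, +0)
ACDJLOZ@3: {C} ∪ {G} = {C,G} (union, +1)
DL@4: {T} ∪ {A} = {A,T} (union, +1)
ADL@4: {A} ∩ {A,T} = {A} (intersection, +0)
ADLZ@4: {A} ∪ {G} = {A,G} (union, +1)
CO@4: {G} ∪ {C} = {C,G} (union, +1)
CJO@4: {C,G} ∩ {C} = {C} (intersection, +0)
ACDJLOZ@4: {A,G} ∪ {C} = {A,C,G} (union, +1)
per-site changes: [5, 3, 4, 3, 4]; total = 19

G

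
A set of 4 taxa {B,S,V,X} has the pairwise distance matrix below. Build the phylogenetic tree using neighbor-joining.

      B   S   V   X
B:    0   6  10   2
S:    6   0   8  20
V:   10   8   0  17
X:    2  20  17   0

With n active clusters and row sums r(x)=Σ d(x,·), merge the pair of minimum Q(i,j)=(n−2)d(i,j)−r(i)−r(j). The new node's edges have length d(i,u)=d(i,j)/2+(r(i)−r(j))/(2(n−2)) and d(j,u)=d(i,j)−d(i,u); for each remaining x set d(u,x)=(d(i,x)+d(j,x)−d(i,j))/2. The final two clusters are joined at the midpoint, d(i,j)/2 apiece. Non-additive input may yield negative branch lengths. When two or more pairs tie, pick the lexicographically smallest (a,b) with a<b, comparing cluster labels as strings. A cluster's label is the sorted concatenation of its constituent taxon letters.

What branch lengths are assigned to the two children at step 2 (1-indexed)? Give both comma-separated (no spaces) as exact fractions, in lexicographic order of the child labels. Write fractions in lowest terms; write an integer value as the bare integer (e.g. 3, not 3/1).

33/4,15/4

1. join B+X (d=2, Q=-53) ⇒ BX; edges |B|=-17/4, |X|=25/4
  updated: d(BX,S)=12, d(BX,V)=25/2
2. join BX+S (d=12, Q=-65/2) ⇒ BSX; edges |BX|=33/4, |S|=15/4
  updated: d(BSX,V)=17/4
3. join BSX+V (d=17/4) ⇒ BSVX; edges |BSX|=17/8, |V|=17/8
final tree: (((B:-17/4,X:25/4):33/4,S:15/4):17/8,V:17/8)
total length: 73/4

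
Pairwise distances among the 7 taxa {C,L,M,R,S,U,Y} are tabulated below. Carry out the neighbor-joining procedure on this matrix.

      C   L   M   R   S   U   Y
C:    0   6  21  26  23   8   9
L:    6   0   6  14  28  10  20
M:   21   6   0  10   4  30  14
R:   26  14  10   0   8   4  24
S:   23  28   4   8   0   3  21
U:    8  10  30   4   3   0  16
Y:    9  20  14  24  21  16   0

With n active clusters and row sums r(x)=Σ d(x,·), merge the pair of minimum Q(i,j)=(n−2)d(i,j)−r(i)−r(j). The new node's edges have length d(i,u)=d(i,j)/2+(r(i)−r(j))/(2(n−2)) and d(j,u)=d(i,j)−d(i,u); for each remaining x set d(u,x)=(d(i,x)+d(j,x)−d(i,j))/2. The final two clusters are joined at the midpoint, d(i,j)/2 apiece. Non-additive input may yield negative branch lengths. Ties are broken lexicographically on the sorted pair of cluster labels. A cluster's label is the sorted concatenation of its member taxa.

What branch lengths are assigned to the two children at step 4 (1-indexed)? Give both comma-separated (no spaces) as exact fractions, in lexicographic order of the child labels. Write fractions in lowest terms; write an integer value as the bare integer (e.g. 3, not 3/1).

135/32,137/32

1. join C+Y (d=9, Q=-152) ⇒ CY; edges |C|=17/5, |Y|=28/5
  updated: d(CY,L)=17/2, d(CY,M)=13, d(CY,R)=41/2, d(CY,S)=35/2, d(CY,U)=15/2
2. join M+S (d=4, Q=-215/2) ⇒ MS; edges |M|=37/16, |S|=27/16
  updated: d(CY,MS)=53/4, d(L,MS)=15, d(MS,R)=7, d(MS,U)=29/2
3. join MS+R (d=7, Q=-297/4) ⇒ MRS; edges |MS|=101/24, |R|=67/24
  updated: d(CY,MRS)=107/8, d(L,MRS)=11, d(MRS,U)=23/4
4. join CY+L (d=17/2, Q=-335/8) ⇒ CLY; edges |CY|=135/32, |L|=137/32
  updated: d(CLY,MRS)=127/16, d(CLY,U)=9/2
5. join CLY+MRS (d=127/16, Q=-291/16) ⇒ CLMRSY; edges |CLY|=107/32, |MRS|=147/32
  updated: d(CLMRSY,U)=37/32
6. join CLMRSY+U (d=37/32) ⇒ CLMRSUY; edges |CLMRSY|=37/64, |U|=37/64
final tree: ((((C:17/5,Y:28/5):135/32,L:137/32):107/32,((M:37/16,S:27/16):101/24,R:67/24):147/32):37/64,U:37/64)
total length: 1203/32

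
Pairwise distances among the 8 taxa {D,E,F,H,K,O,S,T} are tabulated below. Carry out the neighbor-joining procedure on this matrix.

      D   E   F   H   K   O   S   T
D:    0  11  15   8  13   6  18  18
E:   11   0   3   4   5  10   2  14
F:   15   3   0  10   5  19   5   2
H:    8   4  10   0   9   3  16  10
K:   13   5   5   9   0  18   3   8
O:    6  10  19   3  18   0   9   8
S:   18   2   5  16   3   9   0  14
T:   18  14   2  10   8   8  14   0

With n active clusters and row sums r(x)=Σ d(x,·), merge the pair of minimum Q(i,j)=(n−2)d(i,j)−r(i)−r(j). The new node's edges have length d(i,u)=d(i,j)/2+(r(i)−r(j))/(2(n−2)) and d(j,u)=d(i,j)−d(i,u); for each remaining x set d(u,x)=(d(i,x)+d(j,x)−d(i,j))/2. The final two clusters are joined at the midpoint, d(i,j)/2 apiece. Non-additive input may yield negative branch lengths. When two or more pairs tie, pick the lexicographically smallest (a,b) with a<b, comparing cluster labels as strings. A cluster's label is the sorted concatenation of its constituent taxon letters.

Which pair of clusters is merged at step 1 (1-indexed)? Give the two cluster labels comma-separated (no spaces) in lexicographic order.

iteration 1: select D,O (d=6, Q=-126); attach at lengths (13/3, 5/3); label the merged cluster DO
  updated: d(DO,E)=15/2, d(DO,F)=14, d(DO,H)=5/2, d(DO,K)=25/2, d(DO,S)=21/2, d(DO,T)=10
iteration 2: select DO,H (d=5/2, Q=-96); attach at lengths (9/5, 7/10); label the merged cluster DHO
  updated: d(DHO,E)=9/2, d(DHO,F)=43/4, d(DHO,K)=19/2, d(DHO,S)=12, d(DHO,T)=35/4
iteration 3: select F,T (d=2, Q=-129/2); attach at lengths (-13/8, 29/8); label the merged cluster FT
  updated: d(DHO,FT)=35/4, d(E,FT)=15/2, d(FT,K)=11/2, d(FT,S)=17/2
iteration 4: select DHO,E (d=9/2, Q=-161/4); attach at lengths (39/8, -3/8); label the merged cluster DEHO
  updated: d(DEHO,FT)=47/8, d(DEHO,K)=5, d(DEHO,S)=19/4
iteration 5: select DEHO,FT (d=47/8, Q=-95/4); attach at lengths (15/8, 4); label the merged cluster DEFHOT
  updated: d(DEFHOT,K)=37/16, d(DEFHOT,S)=59/16
iteration 6: select DEFHOT,K (d=37/16, Q=-9); attach at lengths (3/2, 13/16); label the merged cluster DEFHKOT
  updated: d(DEFHKOT,S)=35/16
iteration 7: select DEFHKOT,S (d=35/16); attach at lengths (35/32, 35/32); label the merged cluster DEFHKOST
final tree: ((((((D:13/3,O:5/3):9/5,H:7/10):39/8,E:-3/8):15/8,(F:-13/8,T:29/8):4):3/2,K:13/16):35/32,S:35/32)
total length: 203/8

D,O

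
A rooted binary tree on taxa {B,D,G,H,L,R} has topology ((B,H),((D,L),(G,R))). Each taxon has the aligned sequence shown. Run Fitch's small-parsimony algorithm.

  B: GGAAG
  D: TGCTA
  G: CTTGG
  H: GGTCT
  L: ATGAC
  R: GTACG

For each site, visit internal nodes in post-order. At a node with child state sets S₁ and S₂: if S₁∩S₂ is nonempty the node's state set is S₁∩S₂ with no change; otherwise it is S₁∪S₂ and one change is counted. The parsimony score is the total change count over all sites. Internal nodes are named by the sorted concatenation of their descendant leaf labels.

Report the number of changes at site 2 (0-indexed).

4

BH@0: {G} ∩ {G} = {G} (intersection, +0)
DL@0: {T} ∪ {A} = {A,T} (union, +1)
GR@0: {C} ∪ {G} = {C,G} (union, +1)
DGLR@0: {A,T} ∪ {C,G} = {A,C,G,T} (union, +1)
BDGHLR@0: {G} ∩ {A,C,G,T} = {G} (intersection, +0)
BH@1: {G} ∩ {G} = {G} (intersection, +0)
DL@1: {G} ∪ {T} = {G,T} (union, +1)
GR@1: {T} ∩ {T} = {T} (intersection, +0)
DGLR@1: {G,T} ∩ {T} = {T} (intersection, +0)
BDGHLR@1: {G} ∪ {T} = {G,T} (union, +1)
BH@2: {A} ∪ {T} = {A,T} (union, +1)
DL@2: {C} ∪ {G} = {C,G} (union, +1)
GR@2: {T} ∪ {A} = {A,T} (union, +1)
DGLR@2: {C,G} ∪ {A,T} = {A,C,G,T} (union, +1)
BDGHLR@2: {A,T} ∩ {A,C,G,T} = {A,T} (intersection, +0)
BH@3: {A} ∪ {C} = {A,C} (union, +1)
DL@3: {T} ∪ {A} = {A,T} (union, +1)
GR@3: {G} ∪ {C} = {C,G} (union, +1)
DGLR@3: {A,T} ∪ {C,G} = {A,C,G,T} (union, +1)
BDGHLR@3: {A,C} ∩ {A,C,G,T} = {A,C} (intersection, +0)
BH@4: {G} ∪ {T} = {G,T} (union, +1)
DL@4: {A} ∪ {C} = {A,C} (union, +1)
GR@4: {G} ∩ {G} = {G} (intersection, +0)
DGLR@4: {A,C} ∪ {G} = {A,C,G} (union, +1)
BDGHLR@4: {G,T} ∩ {A,C,G} = {G} (intersection, +0)
per-site changes: [3, 2, 4, 4, 3]; total = 16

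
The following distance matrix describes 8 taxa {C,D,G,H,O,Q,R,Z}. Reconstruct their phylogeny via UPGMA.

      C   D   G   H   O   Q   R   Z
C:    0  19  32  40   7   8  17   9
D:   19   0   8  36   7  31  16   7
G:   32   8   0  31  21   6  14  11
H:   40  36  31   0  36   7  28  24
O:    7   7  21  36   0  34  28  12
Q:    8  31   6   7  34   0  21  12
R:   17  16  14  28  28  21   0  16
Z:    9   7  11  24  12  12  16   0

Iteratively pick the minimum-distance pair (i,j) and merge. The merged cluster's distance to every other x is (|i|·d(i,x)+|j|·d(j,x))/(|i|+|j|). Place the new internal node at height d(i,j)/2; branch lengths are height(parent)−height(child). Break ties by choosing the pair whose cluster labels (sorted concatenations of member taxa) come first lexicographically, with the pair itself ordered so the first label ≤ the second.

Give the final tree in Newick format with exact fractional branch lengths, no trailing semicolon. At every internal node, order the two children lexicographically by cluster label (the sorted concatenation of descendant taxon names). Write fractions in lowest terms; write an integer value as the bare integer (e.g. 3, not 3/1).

step 1: merge (G,Q) at d=6; branch lengths G→3, Q→3; new cluster GQ
  updated: d(C,GQ)=20, d(D,GQ)=39/2, d(GQ,H)=19, d(GQ,O)=55/2, d(GQ,R)=35/2, d(GQ,Z)=23/2
step 2: merge (C,O) at d=7; branch lengths C→7/2, O→7/2; new cluster CO
  updated: d(CO,D)=13, d(CO,GQ)=95/4, d(CO,H)=38, d(CO,R)=45/2, d(CO,Z)=21/2
step 3: merge (D,Z) at d=7; branch lengths D→7/2, Z→7/2; new cluster DZ
  updated: d(CO,DZ)=47/4, d(DZ,GQ)=31/2, d(DZ,H)=30, d(DZ,R)=16
step 4: merge (CO,DZ) at d=47/4; branch lengths CO→19/8, DZ→19/8; new cluster CDOZ
  updated: d(CDOZ,GQ)=157/8, d(CDOZ,H)=34, d(CDOZ,R)=77/4
step 5: merge (GQ,R) at d=35/2; branch lengths GQ→23/4, R→35/4; new cluster GQR
  updated: d(CDOZ,GQR)=39/2, d(GQR,H)=22
step 6: merge (CDOZ,GQR) at d=39/2; branch lengths CDOZ→31/8, GQR→1; new cluster CDGOQRZ
  updated: d(CDGOQRZ,H)=202/7
step 7: merge (CDGOQRZ,H) at d=202/7; branch lengths CDGOQRZ→131/28, H→101/7; new cluster CDGHOQRZ
final tree: ((((C:7/2,O:7/2):19/8,(D:7/2,Z:7/2):19/8):31/8,((G:3,Q:3):23/4,R:35/4):1):131/28,H:101/7)
total length: 3541/56

((((C:7/2,O:7/2):19/8,(D:7/2,Z:7/2):19/8):31/8,((G:3,Q:3):23/4,R:35/4):1):131/28,H:101/7)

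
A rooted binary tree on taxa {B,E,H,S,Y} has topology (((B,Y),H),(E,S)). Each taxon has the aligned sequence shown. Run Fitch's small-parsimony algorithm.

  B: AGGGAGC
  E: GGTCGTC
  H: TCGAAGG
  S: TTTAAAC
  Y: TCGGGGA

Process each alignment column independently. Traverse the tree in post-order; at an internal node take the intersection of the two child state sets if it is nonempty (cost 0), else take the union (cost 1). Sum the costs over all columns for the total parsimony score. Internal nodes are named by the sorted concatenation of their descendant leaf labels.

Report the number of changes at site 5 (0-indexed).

site 0, node BY: B={A} ∪ Y={T} → {A,T} (+1)
site 0, node BHY: BY={A,T} ∩ H={T} → {T} (+0)
site 0, node ES: E={G} ∪ S={T} → {G,T} (+1)
site 0, node BEHSY: BHY={T} ∩ ES={G,T} → {T} (+0)
site 1, node BY: B={G} ∪ Y={C} → {C,G} (+1)
site 1, node BHY: BY={C,G} ∩ H={C} → {C} (+0)
site 1, node ES: E={G} ∪ S={T} → {G,T} (+1)
site 1, node BEHSY: BHY={C} ∪ ES={G,T} → {C,G,T} (+1)
site 2, node BY: B={G} ∩ Y={G} → {G} (+0)
site 2, node BHY: BY={G} ∩ H={G} → {G} (+0)
site 2, node ES: E={T} ∩ S={T} → {T} (+0)
site 2, node BEHSY: BHY={G} ∪ ES={T} → {G,T} (+1)
site 3, node BY: B={G} ∩ Y={G} → {G} (+0)
site 3, node BHY: BY={G} ∪ H={A} → {A,G} (+1)
site 3, node ES: E={C} ∪ S={A} → {A,C} (+1)
site 3, node BEHSY: BHY={A,G} ∩ ES={A,C} → {A} (+0)
site 4, node BY: B={A} ∪ Y={G} → {A,G} (+1)
site 4, node BHY: BY={A,G} ∩ H={A} → {A} (+0)
site 4, node ES: E={G} ∪ S={A} → {A,G} (+1)
site 4, node BEHSY: BHY={A} ∩ ES={A,G} → {A} (+0)
site 5, node BY: B={G} ∩ Y={G} → {G} (+0)
site 5, node BHY: BY={G} ∩ H={G} → {G} (+0)
site 5, node ES: E={T} ∪ S={A} → {A,T} (+1)
site 5, node BEHSY: BHY={G} ∪ ES={A,T} → {A,G,T} (+1)
site 6, node BY: B={C} ∪ Y={A} → {A,C} (+1)
site 6, node BHY: BY={A,C} ∪ H={G} → {A,C,G} (+1)
site 6, node ES: E={C} ∩ S={C} → {C} (+0)
site 6, node BEHSY: BHY={A,C,G} ∩ ES={C} → {C} (+0)
per-site changes: [2, 3, 1, 2, 2, 2, 2]; total = 14

2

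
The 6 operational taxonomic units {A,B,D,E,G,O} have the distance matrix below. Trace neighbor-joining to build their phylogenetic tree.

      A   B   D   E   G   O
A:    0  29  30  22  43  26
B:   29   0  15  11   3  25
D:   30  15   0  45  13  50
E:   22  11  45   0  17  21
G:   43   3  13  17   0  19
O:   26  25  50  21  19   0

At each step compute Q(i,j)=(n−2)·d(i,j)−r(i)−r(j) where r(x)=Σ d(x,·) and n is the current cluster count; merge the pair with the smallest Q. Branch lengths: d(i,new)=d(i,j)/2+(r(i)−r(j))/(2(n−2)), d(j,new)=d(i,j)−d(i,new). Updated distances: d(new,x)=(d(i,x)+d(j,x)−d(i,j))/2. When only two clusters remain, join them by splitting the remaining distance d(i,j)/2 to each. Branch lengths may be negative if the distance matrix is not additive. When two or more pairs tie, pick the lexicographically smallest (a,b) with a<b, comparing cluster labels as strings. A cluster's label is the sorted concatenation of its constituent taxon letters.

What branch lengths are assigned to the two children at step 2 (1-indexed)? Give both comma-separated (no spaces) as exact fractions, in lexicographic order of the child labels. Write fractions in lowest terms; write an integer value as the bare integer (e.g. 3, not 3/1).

iteration 1: select D,G (d=13, Q=-196); attach at lengths (55/4, -3/4); label the merged cluster DG
  updated: d(A,DG)=30, d(B,DG)=5/2, d(DG,E)=49/2, d(DG,O)=28
iteration 2: select B,DG (d=5/2, Q=-145); attach at lengths (-5/3, 25/6); label the merged cluster BDG
  updated: d(A,BDG)=113/4, d(BDG,E)=33/2, d(BDG,O)=101/4
iteration 3: select A,O (d=26, Q=-193/2); attach at lengths (14, 12); label the merged cluster AO
  updated: d(AO,BDG)=55/4, d(AO,E)=17/2
iteration 4: select AO,BDG (d=55/4, Q=-155/4); attach at lengths (23/8, 87/8); label the merged cluster ABDGO
  updated: d(ABDGO,E)=45/8
iteration 5: select ABDGO,E (d=45/8); attach at lengths (45/16, 45/16); label the merged cluster ABDEGO
final tree: (((A:14,O:12):23/8,(B:-5/3,(D:55/4,G:-3/4):25/6):87/8):45/16,E:45/16)
total length: 487/8

-5/3,25/6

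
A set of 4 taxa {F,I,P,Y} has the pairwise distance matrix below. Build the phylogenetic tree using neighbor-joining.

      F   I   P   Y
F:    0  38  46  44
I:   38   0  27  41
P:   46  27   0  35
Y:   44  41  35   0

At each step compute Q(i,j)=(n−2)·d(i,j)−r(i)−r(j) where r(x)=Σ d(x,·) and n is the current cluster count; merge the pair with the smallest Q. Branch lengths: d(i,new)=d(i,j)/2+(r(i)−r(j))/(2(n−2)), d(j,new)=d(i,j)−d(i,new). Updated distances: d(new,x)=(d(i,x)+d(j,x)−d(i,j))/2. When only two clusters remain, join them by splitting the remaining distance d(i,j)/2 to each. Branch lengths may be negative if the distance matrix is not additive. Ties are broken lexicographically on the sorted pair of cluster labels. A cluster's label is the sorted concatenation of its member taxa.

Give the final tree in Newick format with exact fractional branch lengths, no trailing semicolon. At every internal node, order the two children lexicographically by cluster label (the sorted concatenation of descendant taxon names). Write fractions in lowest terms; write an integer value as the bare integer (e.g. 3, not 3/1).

step 1: merge (F,Y) at d=44, Q=-160; branch lengths F→24, Y→20; new cluster FY
  updated: d(FY,I)=35/2, d(FY,P)=37/2
step 2: merge (FY,I) at d=35/2, Q=-63; branch lengths FY→9/2, I→13; new cluster FIY
  updated: d(FIY,P)=14
step 3: merge (FIY,P) at d=14; branch lengths FIY→7, P→7; new cluster FIPY
final tree: (((F:24,Y:20):9/2,I:13):7,P:7)
total length: 151/2

(((F:24,Y:20):9/2,I:13):7,P:7)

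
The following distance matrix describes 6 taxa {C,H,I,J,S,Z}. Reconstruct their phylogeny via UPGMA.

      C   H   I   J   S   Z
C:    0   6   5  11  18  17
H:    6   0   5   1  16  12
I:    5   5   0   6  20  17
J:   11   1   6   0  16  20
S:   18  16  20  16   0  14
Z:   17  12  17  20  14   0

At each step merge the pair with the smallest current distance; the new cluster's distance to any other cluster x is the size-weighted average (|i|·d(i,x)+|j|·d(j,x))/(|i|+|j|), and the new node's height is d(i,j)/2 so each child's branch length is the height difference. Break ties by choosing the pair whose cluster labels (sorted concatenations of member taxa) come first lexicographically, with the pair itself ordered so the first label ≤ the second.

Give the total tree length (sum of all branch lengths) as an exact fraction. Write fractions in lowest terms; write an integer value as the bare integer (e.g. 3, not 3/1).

61/2

1. join H+J (d=1) ⇒ HJ; edges |H|=1/2, |J|=1/2
  updated: d(C,HJ)=17/2, d(HJ,I)=11/2, d(HJ,S)=16, d(HJ,Z)=16
2. join C+I (d=5) ⇒ CI; edges |C|=5/2, |I|=5/2
  updated: d(CI,HJ)=7, d(CI,S)=19, d(CI,Z)=17
3. join CI+HJ (d=7) ⇒ CHIJ; edges |CI|=1, |HJ|=3
  updated: d(CHIJ,S)=35/2, d(CHIJ,Z)=33/2
4. join S+Z (d=14) ⇒ SZ; edges |S|=7, |Z|=7
  updated: d(CHIJ,SZ)=17
5. join CHIJ+SZ (d=17) ⇒ CHIJSZ; edges |CHIJ|=5, |SZ|=3/2
final tree: (((C:5/2,I:5/2):1,(H:1/2,J:1/2):3):5,(S:7,Z:7):3/2)
total length: 61/2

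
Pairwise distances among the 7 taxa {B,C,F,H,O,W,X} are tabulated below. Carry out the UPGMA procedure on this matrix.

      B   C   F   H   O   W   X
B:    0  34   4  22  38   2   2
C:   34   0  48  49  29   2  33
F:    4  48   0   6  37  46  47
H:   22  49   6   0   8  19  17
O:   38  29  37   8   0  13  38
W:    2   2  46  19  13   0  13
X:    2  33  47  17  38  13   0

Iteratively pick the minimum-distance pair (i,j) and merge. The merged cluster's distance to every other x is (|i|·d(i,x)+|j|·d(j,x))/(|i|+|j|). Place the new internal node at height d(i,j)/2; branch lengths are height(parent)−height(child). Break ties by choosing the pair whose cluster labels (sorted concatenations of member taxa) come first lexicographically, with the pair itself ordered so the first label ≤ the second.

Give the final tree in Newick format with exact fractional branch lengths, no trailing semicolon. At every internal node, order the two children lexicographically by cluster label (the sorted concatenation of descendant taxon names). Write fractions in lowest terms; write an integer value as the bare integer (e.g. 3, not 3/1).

((((B:1,W:1):11/4,X:15/4):31/4,C:23/2):47/12,((F:3,H:3):33/4,O:45/4):25/6)

step 1: merge (B,W) at d=2; branch lengths B→1, W→1; new cluster BW
  updated: d(BW,C)=18, d(BW,F)=25, d(BW,H)=41/2, d(BW,O)=51/2, d(BW,X)=15/2
step 2: merge (F,H) at d=6; branch lengths F→3, H→3; new cluster FH
  updated: d(BW,FH)=91/4, d(C,FH)=97/2, d(FH,O)=45/2, d(FH,X)=32
step 3: merge (BW,X) at d=15/2; branch lengths BW→11/4, X→15/4; new cluster BWX
  updated: d(BWX,C)=23, d(BWX,FH)=155/6, d(BWX,O)=89/3
step 4: merge (FH,O) at d=45/2; branch lengths FH→33/4, O→45/4; new cluster FHO
  updated: d(BWX,FHO)=244/9, d(C,FHO)=42
step 5: merge (BWX,C) at d=23; branch lengths BWX→31/4, C→23/2; new cluster BCWX
  updated: d(BCWX,FHO)=185/6
step 6: merge (BCWX,FHO) at d=185/6; branch lengths BCWX→47/12, FHO→25/6; new cluster BCFHOWX
final tree: ((((B:1,W:1):11/4,X:15/4):31/4,C:23/2):47/12,((F:3,H:3):33/4,O:45/4):25/6)
total length: 184/3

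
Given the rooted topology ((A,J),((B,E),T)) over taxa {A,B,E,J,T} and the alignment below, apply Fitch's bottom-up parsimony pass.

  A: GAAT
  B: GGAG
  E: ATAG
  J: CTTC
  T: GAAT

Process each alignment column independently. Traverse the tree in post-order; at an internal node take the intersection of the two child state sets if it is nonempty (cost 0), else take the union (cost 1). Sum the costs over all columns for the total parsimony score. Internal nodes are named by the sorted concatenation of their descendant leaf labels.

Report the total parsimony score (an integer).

AJ@0: {G} ∪ {C} = {C,G} (union, +1)
BE@0: {G} ∪ {A} = {A,G} (union, +1)
BET@0: {A,G} ∩ {G} = {G} (intersection, +0)
ABEJT@0: {C,G} ∩ {G} = {G} (intersection, +0)
AJ@1: {A} ∪ {T} = {A,T} (union, +1)
BE@1: {G} ∪ {T} = {G,T} (union, +1)
BET@1: {G,T} ∪ {A} = {A,G,T} (union, +1)
ABEJT@1: {A,T} ∩ {A,G,T} = {A,T} (intersection, +0)
AJ@2: {A} ∪ {T} = {A,T} (union, +1)
BE@2: {A} ∩ {A} = {A} (intersection, +0)
BET@2: {A} ∩ {A} = {A} (intersection, +0)
ABEJT@2: {A,T} ∩ {A} = {A} (intersection, +0)
AJ@3: {T} ∪ {C} = {C,T} (union, +1)
BE@3: {G} ∩ {G} = {G} (intersection, +0)
BET@3: {G} ∪ {T} = {G,T} (union, +1)
ABEJT@3: {C,T} ∩ {G,T} = {T} (intersection, +0)
per-site changes: [2, 3, 1, 2]; total = 8

8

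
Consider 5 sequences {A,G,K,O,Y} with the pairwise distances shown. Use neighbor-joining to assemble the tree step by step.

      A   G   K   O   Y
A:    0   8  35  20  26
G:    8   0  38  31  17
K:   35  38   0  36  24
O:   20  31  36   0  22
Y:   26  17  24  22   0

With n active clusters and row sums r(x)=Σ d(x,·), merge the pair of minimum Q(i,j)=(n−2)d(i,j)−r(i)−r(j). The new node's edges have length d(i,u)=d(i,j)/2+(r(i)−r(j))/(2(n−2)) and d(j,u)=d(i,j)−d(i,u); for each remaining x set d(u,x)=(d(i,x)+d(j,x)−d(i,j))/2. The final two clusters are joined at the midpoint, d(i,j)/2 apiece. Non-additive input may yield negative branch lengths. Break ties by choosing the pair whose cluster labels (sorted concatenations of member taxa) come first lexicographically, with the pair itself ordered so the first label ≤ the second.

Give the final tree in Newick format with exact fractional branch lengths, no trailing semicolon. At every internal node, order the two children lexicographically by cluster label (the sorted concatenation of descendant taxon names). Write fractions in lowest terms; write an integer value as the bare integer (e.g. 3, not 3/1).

iteration 1: select A,G (d=8, Q=-159); attach at lengths (19/6, 29/6); label the merged cluster AG
  updated: d(AG,K)=65/2, d(AG,O)=43/2, d(AG,Y)=35/2
iteration 2: select AG,O (d=43/2, Q=-108); attach at lengths (35/4, 51/4); label the merged cluster AGO
  updated: d(AGO,K)=47/2, d(AGO,Y)=9
iteration 3: select AGO,K (d=47/2, Q=-113/2); attach at lengths (17/4, 77/4); label the merged cluster AGKO
  updated: d(AGKO,Y)=19/4
iteration 4: select AGKO,Y (d=19/4); attach at lengths (19/8, 19/8); label the merged cluster AGKOY
final tree: ((((A:19/6,G:29/6):35/4,O:51/4):17/4,K:77/4):19/8,Y:19/8)
total length: 231/4

((((A:19/6,G:29/6):35/4,O:51/4):17/4,K:77/4):19/8,Y:19/8)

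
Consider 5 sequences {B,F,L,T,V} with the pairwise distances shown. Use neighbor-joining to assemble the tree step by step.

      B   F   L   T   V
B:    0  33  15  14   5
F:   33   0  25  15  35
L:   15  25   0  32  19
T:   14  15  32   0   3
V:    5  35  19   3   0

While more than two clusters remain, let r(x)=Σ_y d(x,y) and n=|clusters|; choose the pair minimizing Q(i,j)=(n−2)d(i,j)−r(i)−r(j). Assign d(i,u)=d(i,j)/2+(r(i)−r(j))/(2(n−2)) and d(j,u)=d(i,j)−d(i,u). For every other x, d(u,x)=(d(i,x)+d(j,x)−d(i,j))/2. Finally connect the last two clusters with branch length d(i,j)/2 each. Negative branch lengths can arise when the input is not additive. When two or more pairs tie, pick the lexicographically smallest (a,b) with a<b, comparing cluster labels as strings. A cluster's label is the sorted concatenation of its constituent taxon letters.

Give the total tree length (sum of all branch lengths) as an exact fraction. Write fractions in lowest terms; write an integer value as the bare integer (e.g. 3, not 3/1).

1. join F+T (d=15, Q=-127) ⇒ FT; edges |F|=89/6, |T|=1/6
  updated: d(B,FT)=16, d(FT,L)=21, d(FT,V)=23/2
2. join B+V (d=5, Q=-123/2) ⇒ BV; edges |B|=21/8, |V|=19/8
  updated: d(BV,FT)=45/4, d(BV,L)=29/2
3. join BV+FT (d=45/4, Q=-187/4) ⇒ BFTV; edges |BV|=19/8, |FT|=71/8
  updated: d(BFTV,L)=97/8
4. join BFTV+L (d=97/8) ⇒ BFLTV; edges |BFTV|=97/16, |L|=97/16
final tree: (((B:21/8,V:19/8):19/8,(F:89/6,T:1/6):71/8):97/16,L:97/16)
total length: 347/8

347/8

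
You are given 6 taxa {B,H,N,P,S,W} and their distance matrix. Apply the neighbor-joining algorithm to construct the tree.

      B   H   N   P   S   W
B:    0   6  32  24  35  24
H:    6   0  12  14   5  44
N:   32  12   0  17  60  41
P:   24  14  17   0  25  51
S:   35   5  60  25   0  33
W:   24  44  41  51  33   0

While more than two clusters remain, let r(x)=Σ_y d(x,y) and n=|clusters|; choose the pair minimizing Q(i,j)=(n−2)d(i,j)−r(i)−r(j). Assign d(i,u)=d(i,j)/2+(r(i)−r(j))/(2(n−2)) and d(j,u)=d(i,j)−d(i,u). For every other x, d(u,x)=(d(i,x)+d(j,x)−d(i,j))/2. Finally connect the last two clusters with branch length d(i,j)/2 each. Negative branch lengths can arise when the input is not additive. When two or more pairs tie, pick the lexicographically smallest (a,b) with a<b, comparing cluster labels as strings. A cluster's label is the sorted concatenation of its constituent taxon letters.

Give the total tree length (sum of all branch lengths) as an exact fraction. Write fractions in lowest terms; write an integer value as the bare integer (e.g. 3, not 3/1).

561/8

1. join N+P (d=17, Q=-225) ⇒ NP; edges |N|=99/8, |P|=37/8
  updated: d(B,NP)=39/2, d(H,NP)=9/2, d(NP,S)=34, d(NP,W)=75/2
2. join H+S (d=5, Q=-303/2) ⇒ HS; edges |H|=-65/12, |S|=125/12
  updated: d(B,HS)=18, d(HS,NP)=67/4, d(HS,W)=36
3. join B+W (d=24, Q=-111) ⇒ BW; edges |B|=3, |W|=21
  updated: d(BW,HS)=15, d(BW,NP)=33/2
4. join BW+HS (d=15, Q=-193/4) ⇒ BHSW; edges |BW|=59/8, |HS|=61/8
  updated: d(BHSW,NP)=73/8
5. join BHSW+NP (d=73/8) ⇒ BHNPSW; edges |BHSW|=73/16, |NP|=73/16
final tree: (((B:3,W:21):59/8,(H:-65/12,S:125/12):61/8):73/16,(N:99/8,P:37/8):73/16)
total length: 561/8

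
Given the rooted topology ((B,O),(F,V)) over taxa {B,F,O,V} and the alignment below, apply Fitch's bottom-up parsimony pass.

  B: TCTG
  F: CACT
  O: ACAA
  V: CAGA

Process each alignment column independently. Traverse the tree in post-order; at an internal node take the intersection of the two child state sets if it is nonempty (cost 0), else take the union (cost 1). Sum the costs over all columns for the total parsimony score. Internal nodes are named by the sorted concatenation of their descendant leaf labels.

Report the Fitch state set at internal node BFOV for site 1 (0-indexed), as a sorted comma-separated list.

A,C

site 0, node BO: B={T} ∪ O={A} → {A,T} (+1)
site 0, node FV: F={C} ∩ V={C} → {C} (+0)
site 0, node BFOV: BO={A,T} ∪ FV={C} → {A,C,T} (+1)
site 1, node BO: B={C} ∩ O={C} → {C} (+0)
site 1, node FV: F={A} ∩ V={A} → {A} (+0)
site 1, node BFOV: BO={C} ∪ FV={A} → {A,C} (+1)
site 2, node BO: B={T} ∪ O={A} → {A,T} (+1)
site 2, node FV: F={C} ∪ V={G} → {C,G} (+1)
site 2, node BFOV: BO={A,T} ∪ FV={C,G} → {A,C,G,T} (+1)
site 3, node BO: B={G} ∪ O={A} → {A,G} (+1)
site 3, node FV: F={T} ∪ V={A} → {A,T} (+1)
site 3, node BFOV: BO={A,G} ∩ FV={A,T} → {A} (+0)
per-site changes: [2, 1, 3, 2]; total = 8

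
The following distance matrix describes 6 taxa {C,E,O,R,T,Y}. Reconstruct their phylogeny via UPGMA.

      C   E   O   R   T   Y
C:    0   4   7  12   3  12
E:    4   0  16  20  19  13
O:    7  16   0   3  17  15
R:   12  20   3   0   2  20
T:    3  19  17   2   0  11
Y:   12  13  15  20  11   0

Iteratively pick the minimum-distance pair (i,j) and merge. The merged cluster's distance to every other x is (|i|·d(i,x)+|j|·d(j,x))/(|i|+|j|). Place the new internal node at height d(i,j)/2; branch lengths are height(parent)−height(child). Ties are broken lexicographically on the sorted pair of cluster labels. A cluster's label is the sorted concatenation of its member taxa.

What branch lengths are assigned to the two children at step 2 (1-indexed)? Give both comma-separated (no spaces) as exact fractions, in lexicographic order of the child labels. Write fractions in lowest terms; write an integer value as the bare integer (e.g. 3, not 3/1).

2,2

1. join R+T (d=2) ⇒ RT; edges |R|=1, |T|=1
  updated: d(C,RT)=15/2, d(E,RT)=39/2, d(O,RT)=10, d(RT,Y)=31/2
2. join C+E (d=4) ⇒ CE; edges |C|=2, |E|=2
  updated: d(CE,O)=23/2, d(CE,RT)=27/2, d(CE,Y)=25/2
3. join O+RT (d=10) ⇒ ORT; edges |O|=5, |RT|=4
  updated: d(CE,ORT)=77/6, d(ORT,Y)=46/3
4. join CE+Y (d=25/2) ⇒ CEY; edges |CE|=17/4, |Y|=25/4
  updated: d(CEY,ORT)=41/3
5. join CEY+ORT (d=41/3) ⇒ CEORTY; edges |CEY|=7/12, |ORT|=11/6
final tree: (((C:2,E:2):17/4,Y:25/4):7/12,(O:5,(R:1,T:1):4):11/6)
total length: 335/12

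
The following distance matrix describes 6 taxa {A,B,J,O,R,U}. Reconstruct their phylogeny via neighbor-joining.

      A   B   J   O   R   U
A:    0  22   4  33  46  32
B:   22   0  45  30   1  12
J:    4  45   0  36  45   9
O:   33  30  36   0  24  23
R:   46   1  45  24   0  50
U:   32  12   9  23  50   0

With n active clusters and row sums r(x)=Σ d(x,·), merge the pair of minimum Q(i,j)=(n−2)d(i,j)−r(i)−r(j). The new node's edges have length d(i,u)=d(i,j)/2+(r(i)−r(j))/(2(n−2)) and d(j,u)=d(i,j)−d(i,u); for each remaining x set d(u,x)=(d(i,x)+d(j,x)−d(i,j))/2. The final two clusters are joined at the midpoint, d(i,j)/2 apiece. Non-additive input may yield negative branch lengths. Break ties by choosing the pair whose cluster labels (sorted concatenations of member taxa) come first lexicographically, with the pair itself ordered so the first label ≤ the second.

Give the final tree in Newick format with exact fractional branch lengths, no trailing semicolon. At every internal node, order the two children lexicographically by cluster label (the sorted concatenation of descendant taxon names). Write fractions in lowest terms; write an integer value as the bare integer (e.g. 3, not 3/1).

step 1: merge (B,R) at d=1, Q=-272; branch lengths B→-13/2, R→15/2; new cluster BR
  updated: d(A,BR)=67/2, d(BR,J)=89/2, d(BR,O)=53/2, d(BR,U)=61/2
step 2: merge (A,J) at d=4, Q=-184; branch lengths A→7/2, J→1/2; new cluster AJ
  updated: d(AJ,BR)=37, d(AJ,O)=65/2, d(AJ,U)=37/2
step 3: merge (AJ,U) at d=37/2, Q=-123; branch lengths AJ→53/4, U→21/4; new cluster AJU
  updated: d(AJU,BR)=49/2, d(AJU,O)=37/2
step 4: merge (AJU,BR) at d=49/2, Q=-139/2; branch lengths AJU→33/4, BR→65/4; new cluster ABJRU
  updated: d(ABJRU,O)=41/4
step 5: merge (ABJRU,O) at d=41/4; branch lengths ABJRU→41/8, O→41/8; new cluster ABJORU
final tree: ((((A:7/2,J:1/2):53/4,U:21/4):33/4,(B:-13/2,R:15/2):65/4):41/8,O:41/8)
total length: 233/4

((((A:7/2,J:1/2):53/4,U:21/4):33/4,(B:-13/2,R:15/2):65/4):41/8,O:41/8)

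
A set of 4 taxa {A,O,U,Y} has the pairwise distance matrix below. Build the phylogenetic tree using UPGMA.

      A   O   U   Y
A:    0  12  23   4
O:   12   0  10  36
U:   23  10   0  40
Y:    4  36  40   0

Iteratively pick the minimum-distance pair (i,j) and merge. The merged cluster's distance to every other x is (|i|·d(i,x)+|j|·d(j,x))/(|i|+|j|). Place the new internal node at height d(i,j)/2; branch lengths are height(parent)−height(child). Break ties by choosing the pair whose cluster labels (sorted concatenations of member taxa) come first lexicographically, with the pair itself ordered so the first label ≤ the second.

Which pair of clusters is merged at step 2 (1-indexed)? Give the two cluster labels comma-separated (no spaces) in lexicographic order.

1. join A+Y (d=4) ⇒ AY; edges |A|=2, |Y|=2
  updated: d(AY,O)=24, d(AY,U)=63/2
2. join O+U (d=10) ⇒ OU; edges |O|=5, |U|=5
  updated: d(AY,OU)=111/4
3. join AY+OU (d=111/4) ⇒ AOUY; edges |AY|=95/8, |OU|=71/8
final tree: ((A:2,Y:2):95/8,(O:5,U:5):71/8)
total length: 139/4

O,U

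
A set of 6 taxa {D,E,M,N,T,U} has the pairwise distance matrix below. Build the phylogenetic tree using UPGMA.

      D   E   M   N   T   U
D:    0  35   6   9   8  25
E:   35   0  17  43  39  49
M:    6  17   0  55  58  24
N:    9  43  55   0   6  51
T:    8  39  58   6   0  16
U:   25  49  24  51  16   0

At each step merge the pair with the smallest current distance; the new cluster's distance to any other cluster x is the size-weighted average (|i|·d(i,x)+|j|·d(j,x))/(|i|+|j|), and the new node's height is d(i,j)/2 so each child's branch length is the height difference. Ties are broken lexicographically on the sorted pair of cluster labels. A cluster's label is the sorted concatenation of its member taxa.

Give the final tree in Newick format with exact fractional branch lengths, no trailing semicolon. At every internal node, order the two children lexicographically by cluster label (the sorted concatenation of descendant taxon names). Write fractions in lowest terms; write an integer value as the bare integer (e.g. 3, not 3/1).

1. join D+M (d=6) ⇒ DM; edges |D|=3, |M|=3
  updated: d(DM,E)=26, d(DM,N)=32, d(DM,T)=33, d(DM,U)=49/2
2. join N+T (d=6) ⇒ NT; edges |N|=3, |T|=3
  updated: d(DM,NT)=65/2, d(E,NT)=41, d(NT,U)=67/2
3. join DM+U (d=49/2) ⇒ DMU; edges |DM|=37/4, |U|=49/4
  updated: d(DMU,E)=101/3, d(DMU,NT)=197/6
4. join DMU+NT (d=197/6) ⇒ DMNTU; edges |DMU|=25/6, |NT|=161/12
  updated: d(DMNTU,E)=183/5
5. join DMNTU+E (d=183/5) ⇒ DEMNTU; edges |DMNTU|=113/60, |E|=183/10
final tree: ((((D:3,M:3):37/4,U:49/4):25/6,(N:3,T:3):161/12):113/60,E:183/10)
total length: 1069/15

((((D:3,M:3):37/4,U:49/4):25/6,(N:3,T:3):161/12):113/60,E:183/10)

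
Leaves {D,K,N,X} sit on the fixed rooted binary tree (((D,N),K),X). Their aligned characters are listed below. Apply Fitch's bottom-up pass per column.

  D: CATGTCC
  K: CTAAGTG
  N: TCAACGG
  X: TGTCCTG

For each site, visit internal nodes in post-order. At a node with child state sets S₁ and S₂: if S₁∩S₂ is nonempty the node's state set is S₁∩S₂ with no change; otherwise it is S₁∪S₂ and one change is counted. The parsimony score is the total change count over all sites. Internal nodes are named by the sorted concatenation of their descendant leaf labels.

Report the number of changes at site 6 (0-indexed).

1

site 0, node DN: D={C} ∪ N={T} → {C,T} (+1)
site 0, node DKN: DN={C,T} ∩ K={C} → {C} (+0)
site 0, node DKNX: DKN={C} ∪ X={T} → {C,T} (+1)
site 1, node DN: D={A} ∪ N={C} → {A,C} (+1)
site 1, node DKN: DN={A,C} ∪ K={T} → {A,C,T} (+1)
site 1, node DKNX: DKN={A,C,T} ∪ X={G} → {A,C,G,T} (+1)
site 2, node DN: D={T} ∪ N={A} → {A,T} (+1)
site 2, node DKN: DN={A,T} ∩ K={A} → {A} (+0)
site 2, node DKNX: DKN={A} ∪ X={T} → {A,T} (+1)
site 3, node DN: D={G} ∪ N={A} → {A,G} (+1)
site 3, node DKN: DN={A,G} ∩ K={A} → {A} (+0)
site 3, node DKNX: DKN={A} ∪ X={C} → {A,C} (+1)
site 4, node DN: D={T} ∪ N={C} → {C,T} (+1)
site 4, node DKN: DN={C,T} ∪ K={G} → {C,G,T} (+1)
site 4, node DKNX: DKN={C,G,T} ∩ X={C} → {C} (+0)
site 5, node DN: D={C} ∪ N={G} → {C,G} (+1)
site 5, node DKN: DN={C,G} ∪ K={T} → {C,G,T} (+1)
site 5, node DKNX: DKN={C,G,T} ∩ X={T} → {T} (+0)
site 6, node DN: D={C} ∪ N={G} → {C,G} (+1)
site 6, node DKN: DN={C,G} ∩ K={G} → {G} (+0)
site 6, node DKNX: DKN={G} ∩ X={G} → {G} (+0)
per-site changes: [2, 3, 2, 2, 2, 2, 1]; total = 14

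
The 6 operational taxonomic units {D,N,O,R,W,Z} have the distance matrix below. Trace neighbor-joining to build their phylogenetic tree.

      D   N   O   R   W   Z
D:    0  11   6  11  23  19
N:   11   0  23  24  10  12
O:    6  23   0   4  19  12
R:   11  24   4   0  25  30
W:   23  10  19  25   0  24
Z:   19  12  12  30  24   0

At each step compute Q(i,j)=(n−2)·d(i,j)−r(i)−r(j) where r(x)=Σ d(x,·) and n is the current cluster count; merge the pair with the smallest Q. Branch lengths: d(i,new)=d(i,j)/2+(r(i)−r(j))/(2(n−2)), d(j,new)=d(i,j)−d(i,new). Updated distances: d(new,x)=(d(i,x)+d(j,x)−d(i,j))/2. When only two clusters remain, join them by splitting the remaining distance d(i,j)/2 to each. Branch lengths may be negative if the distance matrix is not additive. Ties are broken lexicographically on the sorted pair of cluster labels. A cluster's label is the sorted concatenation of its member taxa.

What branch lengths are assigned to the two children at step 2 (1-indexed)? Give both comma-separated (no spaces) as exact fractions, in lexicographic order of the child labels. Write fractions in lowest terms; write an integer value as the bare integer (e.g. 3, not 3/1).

1. join O+R (d=4, Q=-142) ⇒ OR; edges |O|=-7/4, |R|=23/4
  updated: d(D,OR)=13/2, d(N,OR)=43/2, d(OR,W)=20, d(OR,Z)=19
2. join D+OR (d=13/2, Q=-107) ⇒ DOR; edges |D|=2, |OR|=9/2
  updated: d(DOR,N)=13, d(DOR,W)=73/4, d(DOR,Z)=63/4
3. join DOR+Z (d=63/4, Q=-269/4) ⇒ DORZ; edges |DOR|=107/16, |Z|=145/16
  updated: d(DORZ,N)=37/8, d(DORZ,W)=53/4
4. join DORZ+N (d=37/8, Q=-223/8) ⇒ DNORZ; edges |DORZ|=63/16, |N|=11/16
  updated: d(DNORZ,W)=149/16
5. join DNORZ+W (d=149/16) ⇒ DNORWZ; edges |DNORZ|=149/32, |W|=149/32
final tree: ((((D:2,(O:-7/4,R:23/4):9/2):107/16,Z:145/16):63/16,N:11/16):149/32,W:149/32)
total length: 643/16

2,9/2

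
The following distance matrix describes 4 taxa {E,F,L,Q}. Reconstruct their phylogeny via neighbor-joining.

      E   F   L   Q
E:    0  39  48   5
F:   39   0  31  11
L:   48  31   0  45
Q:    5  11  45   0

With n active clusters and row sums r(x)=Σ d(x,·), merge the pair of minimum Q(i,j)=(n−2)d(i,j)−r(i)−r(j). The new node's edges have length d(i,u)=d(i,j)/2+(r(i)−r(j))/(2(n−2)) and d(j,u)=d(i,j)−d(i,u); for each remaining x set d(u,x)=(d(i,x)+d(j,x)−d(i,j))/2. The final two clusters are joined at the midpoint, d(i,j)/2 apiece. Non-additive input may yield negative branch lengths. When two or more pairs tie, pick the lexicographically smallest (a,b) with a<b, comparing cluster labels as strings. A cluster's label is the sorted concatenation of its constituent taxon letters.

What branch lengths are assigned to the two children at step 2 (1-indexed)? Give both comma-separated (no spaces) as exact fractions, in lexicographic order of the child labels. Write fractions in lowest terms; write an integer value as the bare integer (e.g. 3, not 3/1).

iteration 1: select E,Q (d=5, Q=-143); attach at lengths (41/4, -21/4); label the merged cluster EQ
  updated: d(EQ,F)=45/2, d(EQ,L)=44
iteration 2: select EQ,F (d=45/2, Q=-195/2); attach at lengths (71/4, 19/4); label the merged cluster EFQ
  updated: d(EFQ,L)=105/4
iteration 3: select EFQ,L (d=105/4); attach at lengths (105/8, 105/8); label the merged cluster EFLQ
final tree: (((E:41/4,Q:-21/4):71/4,F:19/4):105/8,L:105/8)
total length: 215/4

71/4,19/4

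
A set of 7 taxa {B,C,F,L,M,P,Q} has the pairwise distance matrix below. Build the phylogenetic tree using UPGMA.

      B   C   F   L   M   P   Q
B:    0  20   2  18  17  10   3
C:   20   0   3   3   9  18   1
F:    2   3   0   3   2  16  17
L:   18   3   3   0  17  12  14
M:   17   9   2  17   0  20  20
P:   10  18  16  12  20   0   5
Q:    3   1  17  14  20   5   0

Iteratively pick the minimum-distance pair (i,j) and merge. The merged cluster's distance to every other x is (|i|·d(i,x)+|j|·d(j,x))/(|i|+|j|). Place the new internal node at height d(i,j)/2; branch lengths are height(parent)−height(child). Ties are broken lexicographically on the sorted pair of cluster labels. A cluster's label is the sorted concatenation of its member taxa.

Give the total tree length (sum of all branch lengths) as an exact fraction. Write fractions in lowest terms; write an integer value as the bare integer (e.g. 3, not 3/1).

iteration 1: select C,Q (d=1); attach at lengths (1/2, 1/2); label the merged cluster CQ
  updated: d(B,CQ)=23/2, d(CQ,F)=10, d(CQ,L)=17/2, d(CQ,M)=29/2, d(CQ,P)=23/2
iteration 2: select B,F (d=2); attach at lengths (1, 1); label the merged cluster BF
  updated: d(BF,CQ)=43/4, d(BF,L)=21/2, d(BF,M)=19/2, d(BF,P)=13
iteration 3: select CQ,L (d=17/2); attach at lengths (15/4, 17/4); label the merged cluster CLQ
  updated: d(BF,CLQ)=32/3, d(CLQ,M)=46/3, d(CLQ,P)=35/3
iteration 4: select BF,M (d=19/2); attach at lengths (15/4, 19/4); label the merged cluster BFM
  updated: d(BFM,CLQ)=110/9, d(BFM,P)=46/3
iteration 5: select CLQ,P (d=35/3); attach at lengths (19/12, 35/6); label the merged cluster CLPQ
  updated: d(BFM,CLPQ)=13
iteration 6: select BFM,CLPQ (d=13); attach at lengths (7/4, 2/3); label the merged cluster BCFLMPQ
final tree: (((B:1,F:1):15/4,M:19/4):7/4,(((C:1/2,Q:1/2):15/4,L:17/4):19/12,P:35/6):2/3)
total length: 88/3

88/3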